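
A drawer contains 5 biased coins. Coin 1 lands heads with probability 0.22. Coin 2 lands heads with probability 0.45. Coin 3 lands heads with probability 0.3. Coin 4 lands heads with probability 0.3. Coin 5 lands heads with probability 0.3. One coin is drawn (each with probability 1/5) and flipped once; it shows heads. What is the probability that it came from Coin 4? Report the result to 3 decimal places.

Posterior probability ≈ 0.191

P(heads|C1) = 0.22; P(heads|C2) = 0.45; P(heads|C3) = 0.3; P(heads|C4) = 0.3; P(heads|C5) = 0.3.
Prior × likelihood for each source: 0.2·0.22=0.04400, 0.2·0.45=0.09000, 0.2·0.3=0.06000, 0.2·0.3=0.06000, 0.2·0.3=0.06000. Summing gives P(heads) = 0.31400.
P(Coin 4 | heads) = 0.06000 / 0.31400 = 0.191.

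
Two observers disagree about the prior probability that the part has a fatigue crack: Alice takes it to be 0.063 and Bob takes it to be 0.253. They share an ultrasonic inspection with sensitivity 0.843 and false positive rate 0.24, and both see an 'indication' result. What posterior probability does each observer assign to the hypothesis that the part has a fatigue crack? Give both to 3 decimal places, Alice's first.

Alice: 0.191; Bob: 0.543

P('+'|H) = 0.843, P('+'|¬H) = 0.24.
Alice: numerator 0.843·0.063 = 0.053109; evidence = 0.053109+0.24·0.937 = 0.27799; posterior = 0.191.
Bob: numerator 0.843·0.253 = 0.21328; evidence = 0.21328+0.24·0.747 = 0.39256; posterior = 0.543.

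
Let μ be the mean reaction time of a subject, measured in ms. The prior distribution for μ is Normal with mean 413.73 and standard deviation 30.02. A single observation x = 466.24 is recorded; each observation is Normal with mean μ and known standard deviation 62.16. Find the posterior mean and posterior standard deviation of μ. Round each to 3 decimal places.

With known σ, the Normal prior is conjugate. Weight on the data is w = (n/σ²)/(n/σ² + 1/τ₀²) = 0.00025881/(0.00025881+0.00110963) = 0.18913.
Posterior mean = w·x̄ + (1−w)·μ₀ = 0.18913·466.24 + 0.81087·413.73 = 423.661. Posterior variance = 1/(0.00025881+0.00110963) = 730.759, so SD = 27.033.

Posterior mean ≈ 423.661; posterior SD ≈ 27.033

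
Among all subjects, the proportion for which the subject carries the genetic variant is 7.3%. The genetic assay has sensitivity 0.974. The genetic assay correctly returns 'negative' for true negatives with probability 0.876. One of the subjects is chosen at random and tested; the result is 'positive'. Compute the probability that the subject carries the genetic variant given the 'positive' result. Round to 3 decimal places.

Let H be the event that the subject carries the genetic variant. P(H) = 0.073, so P(¬H) = 0.927. With E the 'positive' result, P(E|H) = 0.974 and P(E|¬H) = 0.124.
P(E) = 0.974·0.073 + 0.124·0.927 = 0.071102 + 0.11495 = 0.18605.
By Bayes' theorem, P(H|E) = 0.071102 / 0.18605 = 0.382.

P(H | E) ≈ 0.382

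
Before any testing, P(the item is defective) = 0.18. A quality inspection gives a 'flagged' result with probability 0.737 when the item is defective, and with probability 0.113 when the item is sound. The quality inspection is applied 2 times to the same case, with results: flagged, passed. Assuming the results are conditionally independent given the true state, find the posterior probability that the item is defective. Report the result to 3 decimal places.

Posterior P(H) ≈ 0.298

Let H be the event that the item is defective; start with P(H) = 0.18. P('flagged'|H) = 0.737, P('flagged'|¬H) = 0.113.
Update on result 1 ('flagged'): P(H) ← 0.737·0.1800 / (0.737·0.1800 + 0.113·0.8200) = 0.13266/0.22532 = 0.5888.
Update on result 2 ('passed'): P(H) ← 0.263·0.5888 / (0.263·0.5888 + 0.887·0.4112) = 0.15484/0.51961 = 0.2980.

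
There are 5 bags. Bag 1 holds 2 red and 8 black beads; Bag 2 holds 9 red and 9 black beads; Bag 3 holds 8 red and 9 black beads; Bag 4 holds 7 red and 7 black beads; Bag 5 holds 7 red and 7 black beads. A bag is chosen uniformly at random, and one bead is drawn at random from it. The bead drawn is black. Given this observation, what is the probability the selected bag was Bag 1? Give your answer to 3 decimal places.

Tabulate prior·likelihood by source: [1] prior 0.2, lik 0.8, product 0.1600; [2] prior 0.2, lik 0.5, product 0.1000; [3] prior 0.2, lik 0.5294, product 0.1059; [4] prior 0.2, lik 0.5, product 0.1000; [5] prior 0.2, lik 0.5, product 0.1000.
Normalizing constant = 0.56588; the posterior for Bag 1 is its product over the sum, 0.1600/0.56588 = 0.283.

Posterior probability ≈ 0.283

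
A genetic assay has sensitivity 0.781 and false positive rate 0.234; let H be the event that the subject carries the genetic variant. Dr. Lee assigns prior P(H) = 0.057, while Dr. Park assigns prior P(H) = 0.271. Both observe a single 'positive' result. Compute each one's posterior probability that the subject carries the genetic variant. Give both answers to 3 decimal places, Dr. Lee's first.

P('+'|H) = 0.781, P('+'|¬H) = 0.234.
Dr. Lee: numerator 0.781·0.057 = 0.044517; evidence = 0.044517+0.234·0.943 = 0.26518; posterior = 0.168.
Dr. Park: numerator 0.781·0.271 = 0.21165; evidence = 0.21165+0.234·0.729 = 0.38224; posterior = 0.554.

Dr. Lee: 0.168; Dr. Park: 0.554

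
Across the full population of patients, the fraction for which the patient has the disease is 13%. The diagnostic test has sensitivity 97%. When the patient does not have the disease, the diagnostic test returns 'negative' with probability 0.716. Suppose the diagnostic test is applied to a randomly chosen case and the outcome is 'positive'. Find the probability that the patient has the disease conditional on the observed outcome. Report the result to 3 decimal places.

P(H | E) ≈ 0.338

Write H for 'the patient has the disease'. Prior odds H:¬H = 0.13/0.87 = 0.14943. For the 'positive' outcome, the likelihood ratio is 0.97/0.284 = 3.4155.
Posterior odds = 0.14943 × 3.4155 = 0.51036, so P(H|E) = 0.51036/(1+0.51036) = 0.338.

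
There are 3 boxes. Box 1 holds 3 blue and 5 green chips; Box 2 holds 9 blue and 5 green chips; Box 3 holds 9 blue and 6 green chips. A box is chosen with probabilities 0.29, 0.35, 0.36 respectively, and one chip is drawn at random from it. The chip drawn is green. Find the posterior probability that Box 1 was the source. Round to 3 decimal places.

P(green|Box 1) = 0.625; P(green|Box 2) = 0.3571; P(green|Box 3) = 0.4.
Prior × likelihood for each source: 0.29·0.625=0.1812, 0.35·0.3571=0.1250, 0.36·0.4=0.1440. Summing gives P(green) = 0.45025.
P(Box 1 | green) = 0.1812 / 0.45025 = 0.403.

Posterior probability ≈ 0.403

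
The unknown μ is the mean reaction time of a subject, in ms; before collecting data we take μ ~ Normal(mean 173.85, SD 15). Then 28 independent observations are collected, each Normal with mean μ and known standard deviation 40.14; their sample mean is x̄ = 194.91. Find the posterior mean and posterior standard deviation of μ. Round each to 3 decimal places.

Posterior mean ≈ 190.621; posterior SD ≈ 6.769

Prior precision 1/τ₀² = 1/15² = 0.00444444; data precision n/σ² = 28/40.14² = 0.0173781.
Posterior precision = 0.00444444 + 0.0173781 = 0.0218226, giving posterior SD = 1/√0.0218226 = 6.769.
Posterior mean = (0.00444444·173.85 + 0.0173781·194.91) / 0.0218226 = 190.621.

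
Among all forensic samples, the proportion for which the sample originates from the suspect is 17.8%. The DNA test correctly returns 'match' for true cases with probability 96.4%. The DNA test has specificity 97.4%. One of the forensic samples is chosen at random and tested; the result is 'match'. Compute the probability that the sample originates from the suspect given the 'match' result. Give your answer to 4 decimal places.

Write H for 'the sample originates from the suspect'. Prior odds H:¬H = 0.178/0.822 = 0.21655. For the 'match' outcome, the likelihood ratio is 0.964/0.026 = 37.077.
Posterior odds = 0.21655 × 37.077 = 8.0288, so P(H|E) = 8.0288/(1+8.0288) = 0.8892.

P(H | E) ≈ 0.8892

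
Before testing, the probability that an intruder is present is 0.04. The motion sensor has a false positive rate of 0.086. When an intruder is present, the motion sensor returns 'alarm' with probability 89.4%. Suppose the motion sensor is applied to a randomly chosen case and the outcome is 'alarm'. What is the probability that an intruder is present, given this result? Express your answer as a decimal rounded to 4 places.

P(H | E) ≈ 0.3022

Write H for 'an intruder is present'. Prior odds H:¬H = 0.04/0.96 = 0.041667. For the 'alarm' outcome, the likelihood ratio is 0.894/0.086 = 10.395.
Posterior odds = 0.041667 × 10.395 = 0.43314, so P(H|E) = 0.43314/(1+0.43314) = 0.3022.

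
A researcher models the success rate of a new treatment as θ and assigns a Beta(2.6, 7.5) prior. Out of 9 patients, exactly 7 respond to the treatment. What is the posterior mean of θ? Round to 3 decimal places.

Posterior mean ≈ 0.503

The binomial likelihood is conjugate to the Beta prior: with 7 successes and 2 failures, the posterior is Beta(2.6+7, 7.5+2) = Beta(9.6, 9.5).
E[θ | data] = 9.6/(9.6+9.5) = 0.503.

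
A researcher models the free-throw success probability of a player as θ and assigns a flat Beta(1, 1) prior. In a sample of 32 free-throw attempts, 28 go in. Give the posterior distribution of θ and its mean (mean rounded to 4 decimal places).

Posterior: Beta(29, 5); mean ≈ 0.8529

Observing 28 successes and 4 failures updates Beta(1, 1) by adding the success and failure counts to the two shape parameters: α = 1+28 = 29, β = 1+4 = 5.
E[θ | data] = 29/(29+5) = 0.8529.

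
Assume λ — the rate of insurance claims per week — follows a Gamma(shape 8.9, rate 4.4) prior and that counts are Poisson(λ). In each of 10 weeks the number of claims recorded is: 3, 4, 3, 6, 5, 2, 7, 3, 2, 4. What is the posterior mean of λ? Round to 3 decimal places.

The Poisson likelihood adds the total count to the shape and the number of exposure periods to the rate. Here ∑xᵢ = 39 and n = 10, so shape 8.9→47.9 and rate 4.4→14.4.
E[λ | data] = 47.9/14.4 = 3.326.

Posterior mean ≈ 3.326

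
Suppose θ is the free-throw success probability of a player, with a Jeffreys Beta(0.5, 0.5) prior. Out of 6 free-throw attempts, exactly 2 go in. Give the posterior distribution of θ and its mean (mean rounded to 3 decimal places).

The binomial likelihood is conjugate to the Beta prior: with 2 successes and 4 failures, the posterior is Beta(0.5+2, 0.5+4) = Beta(2.5, 4.5).
E[θ | data] = 2.5/(2.5+4.5) = 0.357.

Posterior: Beta(2.5, 4.5); mean ≈ 0.357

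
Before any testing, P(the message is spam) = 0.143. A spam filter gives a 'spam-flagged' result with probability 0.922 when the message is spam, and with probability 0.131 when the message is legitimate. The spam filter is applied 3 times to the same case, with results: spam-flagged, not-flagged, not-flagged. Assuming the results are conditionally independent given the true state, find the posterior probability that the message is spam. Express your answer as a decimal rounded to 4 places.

Posterior P(H) ≈ 0.0094

Let H be the event that the message is spam; start with P(H) = 0.143. P('spam-flagged'|H) = 0.922, P('spam-flagged'|¬H) = 0.131.
Update on result 1 ('spam-flagged'): P(H) ← 0.922·0.1430 / (0.922·0.1430 + 0.131·0.8570) = 0.13185/0.24411 = 0.5401.
Update on result 2 ('not-flagged'): P(H) ← 0.078·0.5401 / (0.078·0.5401 + 0.869·0.4599) = 0.042128/0.44178 = 0.0954.
Update on result 3 ('not-flagged'): P(H) ← 0.078·0.0954 / (0.078·0.0954 + 0.869·0.9046) = 0.0074381/0.79357 = 0.0094.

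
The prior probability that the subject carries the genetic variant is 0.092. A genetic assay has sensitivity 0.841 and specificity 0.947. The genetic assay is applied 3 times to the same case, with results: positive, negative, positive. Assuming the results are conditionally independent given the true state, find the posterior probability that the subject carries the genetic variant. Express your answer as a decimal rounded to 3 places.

Posterior P(H) ≈ 0.811

Let H be the event that the subject carries the genetic variant; start with P(H) = 0.092. P('positive'|H) = 0.841, P('positive'|¬H) = 0.053.
Update on result 1 ('positive'): P(H) ← 0.841·0.0920 / (0.841·0.0920 + 0.053·0.9080) = 0.077372/0.12550 = 0.6165.
Update on result 2 ('negative'): P(H) ← 0.159·0.6165 / (0.159·0.6165 + 0.947·0.3835) = 0.098028/0.46117 = 0.2126.
Update on result 3 ('positive'): P(H) ← 0.841·0.2126 / (0.841·0.2126 + 0.053·0.7874) = 0.17876/0.22050 = 0.8107.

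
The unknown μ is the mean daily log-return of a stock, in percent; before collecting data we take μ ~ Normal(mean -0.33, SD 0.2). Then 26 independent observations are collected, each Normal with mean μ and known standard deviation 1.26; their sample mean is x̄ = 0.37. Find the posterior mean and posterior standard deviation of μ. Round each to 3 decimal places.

Posterior mean ≈ -0.053; posterior SD ≈ 0.155

Prior precision 1/τ₀² = 1/0.2² = 25.0000; data precision n/σ² = 26/1.26² = 16.3769.
Posterior precision = 25.0000 + 16.3769 = 41.3769, giving posterior SD = 1/√41.3769 = 0.155.
Posterior mean = (25.0000·-0.33 + 16.3769·0.37) / 41.3769 = -0.053.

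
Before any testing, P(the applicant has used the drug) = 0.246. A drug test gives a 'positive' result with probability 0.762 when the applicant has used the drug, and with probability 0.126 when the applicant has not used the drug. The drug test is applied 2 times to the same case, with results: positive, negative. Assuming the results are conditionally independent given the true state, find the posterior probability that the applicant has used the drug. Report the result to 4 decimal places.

Posterior P(H) ≈ 0.3495

Let H be the event that the applicant has used the drug; start with P(H) = 0.246. P('positive'|H) = 0.762, P('positive'|¬H) = 0.126.
Update on result 1 ('positive'): P(H) ← 0.762·0.2460 / (0.762·0.2460 + 0.126·0.7540) = 0.18745/0.28246 = 0.6637.
Update on result 2 ('negative'): P(H) ← 0.238·0.6637 / (0.238·0.6637 + 0.874·0.3363) = 0.15795/0.45192 = 0.3495.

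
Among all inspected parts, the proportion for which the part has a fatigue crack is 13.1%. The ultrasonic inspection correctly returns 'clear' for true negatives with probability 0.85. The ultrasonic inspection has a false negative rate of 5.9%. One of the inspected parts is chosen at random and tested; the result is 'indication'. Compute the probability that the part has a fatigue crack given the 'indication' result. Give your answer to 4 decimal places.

Let H be the event that the part has a fatigue crack. P(H) = 0.131, so P(¬H) = 0.869. With E the 'indication' result, P(E|H) = 0.941 and P(E|¬H) = 0.15.
P(E) = 0.941·0.131 + 0.15·0.869 = 0.12327 + 0.13035 = 0.25362.
By Bayes' theorem, P(H|E) = 0.12327 / 0.25362 = 0.4860.

P(H | E) ≈ 0.4860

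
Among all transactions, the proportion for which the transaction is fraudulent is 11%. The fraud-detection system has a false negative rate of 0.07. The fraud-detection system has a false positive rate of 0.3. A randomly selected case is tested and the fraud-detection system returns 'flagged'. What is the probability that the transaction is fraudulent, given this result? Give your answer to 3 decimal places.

P(H | E) ≈ 0.277

Let H be the event that the transaction is fraudulent. P(H) = 0.11, so P(¬H) = 0.89. With E the 'flagged' result, P(E|H) = 0.93 and P(E|¬H) = 0.3.
P(E) = 0.93·0.11 + 0.3·0.89 = 0.10230 + 0.26700 = 0.36930.
By Bayes' theorem, P(H|E) = 0.10230 / 0.36930 = 0.277.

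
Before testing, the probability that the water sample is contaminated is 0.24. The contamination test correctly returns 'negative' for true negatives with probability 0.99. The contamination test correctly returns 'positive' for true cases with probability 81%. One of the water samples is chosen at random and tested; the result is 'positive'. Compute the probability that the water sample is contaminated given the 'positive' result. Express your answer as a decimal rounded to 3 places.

Let H be the event that the water sample is contaminated. P(H) = 0.24, so P(¬H) = 0.76. With E the 'positive' result, P(E|H) = 0.81 and P(E|¬H) = 0.01.
P(E) = 0.81·0.24 + 0.01·0.76 = 0.19440 + 0.0076000 = 0.20200.
By Bayes' theorem, P(H|E) = 0.19440 / 0.20200 = 0.962.

P(H | E) ≈ 0.962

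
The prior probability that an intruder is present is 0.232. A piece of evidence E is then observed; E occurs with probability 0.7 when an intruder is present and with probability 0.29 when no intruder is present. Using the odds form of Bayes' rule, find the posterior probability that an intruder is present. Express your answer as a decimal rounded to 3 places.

Posterior probability ≈ 0.422

Prior odds = 0.232/(1−0.232) = 0.30208.
Likelihood ratio for E = 0.7/0.29 = 2.4138.
Posterior odds = prior odds × LR = 0.72917.
Posterior probability = odds/(1+odds) = 0.72917/1.7292 = 0.422.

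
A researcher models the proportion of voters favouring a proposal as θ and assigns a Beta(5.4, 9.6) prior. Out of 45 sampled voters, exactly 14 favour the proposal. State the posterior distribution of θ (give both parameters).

Posterior: Beta(19.4, 40.6)

The binomial likelihood is conjugate to the Beta prior: with 14 successes and 31 failures, the posterior is Beta(5.4+14, 9.6+31) = Beta(19.4, 40.6).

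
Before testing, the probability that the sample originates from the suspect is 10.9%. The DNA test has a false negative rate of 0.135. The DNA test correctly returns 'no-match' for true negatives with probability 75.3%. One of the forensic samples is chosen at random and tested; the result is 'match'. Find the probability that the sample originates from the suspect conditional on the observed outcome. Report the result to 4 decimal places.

P(H | E) ≈ 0.2999

Write H for 'the sample originates from the suspect'. Prior odds H:¬H = 0.109/0.891 = 0.12233. For the 'match' outcome, the likelihood ratio is 0.865/0.247 = 3.5020.
Posterior odds = 0.12233 × 3.5020 = 0.42842, so P(H|E) = 0.42842/(1+0.42842) = 0.2999.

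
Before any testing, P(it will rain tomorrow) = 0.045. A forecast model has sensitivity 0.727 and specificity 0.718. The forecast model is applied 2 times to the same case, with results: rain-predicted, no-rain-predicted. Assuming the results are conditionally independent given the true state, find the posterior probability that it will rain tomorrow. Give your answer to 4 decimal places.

With H the event that it will rain tomorrow, the joint likelihood of the observed sequence is P(data|H) = 0.727·0.273 = 0.19847 and P(data|¬H) = 0.282·0.718 = 0.20248.
Bayes: P(H|data) = 0.045·0.19847 / (0.045·0.19847 + 0.955·0.20248) = 0.0089312/0.20230 = 0.0441.

Posterior P(H) ≈ 0.0441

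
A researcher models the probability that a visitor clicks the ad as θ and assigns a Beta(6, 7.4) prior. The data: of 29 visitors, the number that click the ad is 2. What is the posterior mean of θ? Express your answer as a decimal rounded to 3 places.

Posterior mean ≈ 0.189

The binomial likelihood is conjugate to the Beta prior: with 2 successes and 27 failures, the posterior is Beta(6+2, 7.4+27) = Beta(8, 34.4).
Posterior mean = α/(α+β) = 8/42.4 = 0.189.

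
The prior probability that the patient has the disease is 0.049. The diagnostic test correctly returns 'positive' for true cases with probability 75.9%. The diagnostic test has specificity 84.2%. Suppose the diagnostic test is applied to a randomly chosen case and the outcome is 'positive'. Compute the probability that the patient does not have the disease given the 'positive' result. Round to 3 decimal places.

Write H for 'the patient has the disease'. Prior odds H:¬H = 0.049/0.951 = 0.051525. For the 'positive' outcome, the likelihood ratio is 0.759/0.158 = 4.8038.
Posterior odds = 0.051525 × 4.8038 = 0.24751, so P(H|E) = 0.24751/(1+0.24751) = 0.198. Then P(¬H|E) = 1 − 0.198 = 0.802.

P(¬H | E) ≈ 0.802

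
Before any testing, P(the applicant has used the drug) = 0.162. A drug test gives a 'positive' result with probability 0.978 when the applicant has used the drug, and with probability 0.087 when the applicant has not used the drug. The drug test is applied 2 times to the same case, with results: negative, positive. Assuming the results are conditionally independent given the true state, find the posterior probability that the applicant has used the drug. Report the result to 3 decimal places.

Posterior P(H) ≈ 0.050

With H the event that the applicant has used the drug, the joint likelihood of the observed sequence is P(data|H) = 0.022·0.978 = 0.021516 and P(data|¬H) = 0.913·0.087 = 0.079431.
Bayes: P(H|data) = 0.162·0.021516 / (0.162·0.021516 + 0.838·0.079431) = 0.0034856/0.070049 = 0.0498.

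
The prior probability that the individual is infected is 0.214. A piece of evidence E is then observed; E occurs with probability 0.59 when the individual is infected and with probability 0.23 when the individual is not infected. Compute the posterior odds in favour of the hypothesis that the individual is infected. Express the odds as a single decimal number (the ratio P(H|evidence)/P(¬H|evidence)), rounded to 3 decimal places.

Posterior odds ≈ 0.698

Prior odds = 0.214/(1−0.214) = 0.27226. In log-odds, ln(0.27226) = -1.3010.
Add log likelihood ratio: ln(2.5652) = 0.94204.
Posterior log-odds = -0.35894, so posterior odds = exp(-0.35894) = 0.69842.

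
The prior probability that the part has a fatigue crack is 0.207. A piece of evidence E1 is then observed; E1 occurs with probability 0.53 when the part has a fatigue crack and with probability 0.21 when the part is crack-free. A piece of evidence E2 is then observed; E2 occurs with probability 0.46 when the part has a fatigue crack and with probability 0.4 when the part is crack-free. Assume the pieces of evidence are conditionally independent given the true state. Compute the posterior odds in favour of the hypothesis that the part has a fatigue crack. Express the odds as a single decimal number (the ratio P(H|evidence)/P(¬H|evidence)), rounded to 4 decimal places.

Posterior odds ≈ 0.7576

Prior odds = 0.207/(1−0.207) = 0.26103.
Likelihood ratio for E1 = 0.53/0.21 = 2.5238.
Likelihood ratio for E2 = 0.46/0.4 = 1.1500.
Posterior odds = prior odds × LR₁ × LR₂ = 0.75762.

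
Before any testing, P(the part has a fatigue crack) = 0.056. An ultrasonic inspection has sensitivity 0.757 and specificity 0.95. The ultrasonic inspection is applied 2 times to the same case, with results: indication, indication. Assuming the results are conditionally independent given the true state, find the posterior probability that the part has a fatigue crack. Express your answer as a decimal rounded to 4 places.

With H the event that the part has a fatigue crack, the joint likelihood of the observed sequence is P(data|H) = 0.757·0.757 = 0.57305 and P(data|¬H) = 0.05·0.05 = 0.0025000.
Bayes: P(H|data) = 0.056·0.57305 / (0.056·0.57305 + 0.944·0.0025000) = 0.032091/0.034451 = 0.9315.

Posterior P(H) ≈ 0.9315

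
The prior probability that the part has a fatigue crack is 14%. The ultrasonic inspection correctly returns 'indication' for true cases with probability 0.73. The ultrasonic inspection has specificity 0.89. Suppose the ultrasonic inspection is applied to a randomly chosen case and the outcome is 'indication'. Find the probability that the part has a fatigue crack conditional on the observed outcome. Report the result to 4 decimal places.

P(H | E) ≈ 0.5193

Let H be the event that the part has a fatigue crack. P(H) = 0.14, so P(¬H) = 0.86. With E the 'indication' result, P(E|H) = 0.73 and P(E|¬H) = 0.11.
P(E) = 0.73·0.14 + 0.11·0.86 = 0.10220 + 0.094600 = 0.19680.
By Bayes' theorem, P(H|E) = 0.10220 / 0.19680 = 0.5193.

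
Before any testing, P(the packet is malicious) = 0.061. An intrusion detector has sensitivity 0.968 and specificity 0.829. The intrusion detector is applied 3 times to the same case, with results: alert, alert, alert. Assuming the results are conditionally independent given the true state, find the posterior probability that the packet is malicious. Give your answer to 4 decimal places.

Posterior P(H) ≈ 0.9218

With H the event that the packet is malicious, the joint likelihood of the observed sequence is P(data|H) = 0.968·0.968·0.968 = 0.90704 and P(data|¬H) = 0.171·0.171·0.171 = 0.0050002.
Bayes: P(H|data) = 0.061·0.90704 / (0.061·0.90704 + 0.939·0.0050002) = 0.055329/0.060025 = 0.9218.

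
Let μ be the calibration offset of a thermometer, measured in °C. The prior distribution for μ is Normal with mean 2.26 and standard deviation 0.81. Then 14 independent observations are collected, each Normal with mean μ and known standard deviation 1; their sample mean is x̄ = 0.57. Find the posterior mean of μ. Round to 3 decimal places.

With known σ, the Normal prior is conjugate. Weight on the data is w = (n/σ²)/(n/σ² + 1/τ₀²) = 14.0000/(14.0000+1.52416) = 0.90182.
Posterior mean = w·x̄ + (1−w)·μ₀ = 0.90182·0.57 + 0.098180·2.26 = 0.736.

Posterior mean ≈ 0.736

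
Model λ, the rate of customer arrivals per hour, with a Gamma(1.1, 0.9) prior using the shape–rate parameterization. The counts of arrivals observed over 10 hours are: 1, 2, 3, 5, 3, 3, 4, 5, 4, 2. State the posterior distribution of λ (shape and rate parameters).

Total count ∑xᵢ = 32 over n = 10 hours.
Gamma is conjugate to the Poisson likelihood: posterior is Gamma(shape = 1.1+32 = 33.1, rate = 0.9+10 = 10.9).

Posterior: Gamma(shape=33.1, rate=10.9)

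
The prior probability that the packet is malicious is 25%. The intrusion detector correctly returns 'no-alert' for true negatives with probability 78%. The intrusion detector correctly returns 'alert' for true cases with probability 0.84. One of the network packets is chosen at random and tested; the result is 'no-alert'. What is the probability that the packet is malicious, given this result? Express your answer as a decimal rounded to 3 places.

P(H | E) ≈ 0.064

Write H for 'the packet is malicious'. Prior odds H:¬H = 0.25/0.75 = 0.33333. For the 'no-alert' outcome, the likelihood ratio is 0.16/0.78 = 0.20513.
Posterior odds = 0.33333 × 0.20513 = 0.068376, so P(H|E) = 0.068376/(1+0.068376) = 0.064.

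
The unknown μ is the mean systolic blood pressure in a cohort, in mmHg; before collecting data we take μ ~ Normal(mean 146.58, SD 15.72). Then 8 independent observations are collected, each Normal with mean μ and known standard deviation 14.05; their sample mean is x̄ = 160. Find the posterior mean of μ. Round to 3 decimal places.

Posterior mean ≈ 158.782

Prior precision 1/τ₀² = 1/15.72² = 0.00404664; data precision n/σ² = 8/14.05² = 0.0405263.
Posterior precision = 0.00404664 + 0.0405263 = 0.0445730.
Posterior mean = (0.00404664·146.58 + 0.0405263·160) / 0.0445730 = 158.782.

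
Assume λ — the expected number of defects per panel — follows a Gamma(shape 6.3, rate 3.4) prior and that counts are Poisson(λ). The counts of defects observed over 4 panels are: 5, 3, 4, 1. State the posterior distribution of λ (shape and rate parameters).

Posterior: Gamma(shape=19.3, rate=7.4)

Total count ∑xᵢ = 13 over n = 4 panels.
Gamma is conjugate to the Poisson likelihood: posterior is Gamma(shape = 6.3+13 = 19.3, rate = 3.4+4 = 7.4).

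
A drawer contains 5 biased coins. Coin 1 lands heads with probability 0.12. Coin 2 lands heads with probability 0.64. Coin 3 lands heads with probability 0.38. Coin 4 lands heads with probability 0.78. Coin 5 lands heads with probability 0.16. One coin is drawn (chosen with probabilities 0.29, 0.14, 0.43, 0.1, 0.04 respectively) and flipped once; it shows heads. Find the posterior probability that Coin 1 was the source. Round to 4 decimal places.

Posterior probability ≈ 0.0935

P(heads|C1) = 0.12; P(heads|C2) = 0.64; P(heads|C3) = 0.38; P(heads|C4) = 0.78; P(heads|C5) = 0.16.
Prior × likelihood for each source: 0.29·0.12=0.03480, 0.14·0.64=0.08960, 0.43·0.38=0.1634, 0.1·0.78=0.07800, 0.04·0.16=0.006400. Summing gives P(heads) = 0.37220.
P(Coin 1 | heads) = 0.03480 / 0.37220 = 0.0935.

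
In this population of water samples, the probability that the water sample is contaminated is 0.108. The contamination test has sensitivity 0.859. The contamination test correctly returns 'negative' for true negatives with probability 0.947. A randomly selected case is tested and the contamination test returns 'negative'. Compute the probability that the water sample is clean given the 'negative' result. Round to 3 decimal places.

P(¬H | E) ≈ 0.982

Let H be the event that the water sample is contaminated. P(H) = 0.108, so P(¬H) = 0.892. With E the 'negative' result, P(E|H) = 0.141 and P(E|¬H) = 0.947.
P(E) = 0.141·0.108 + 0.947·0.892 = 0.015228 + 0.84472 = 0.85995.
By Bayes' theorem, P(H|E) = 0.015228 / 0.85995 = 0.018. Hence P(¬H|E) = 1 − 0.018 = 0.982.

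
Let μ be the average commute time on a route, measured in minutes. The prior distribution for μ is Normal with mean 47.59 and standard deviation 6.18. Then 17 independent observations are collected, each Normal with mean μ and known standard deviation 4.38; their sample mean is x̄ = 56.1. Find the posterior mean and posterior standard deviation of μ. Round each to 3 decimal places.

Prior precision 1/τ₀² = 1/6.18² = 0.0261832; data precision n/σ² = 17/4.38² = 0.886137.
Posterior precision = 0.0261832 + 0.886137 = 0.912320, giving posterior SD = 1/√0.912320 = 1.047.
Posterior mean = (0.0261832·47.59 + 0.886137·56.1) / 0.912320 = 55.856.

Posterior mean ≈ 55.856; posterior SD ≈ 1.047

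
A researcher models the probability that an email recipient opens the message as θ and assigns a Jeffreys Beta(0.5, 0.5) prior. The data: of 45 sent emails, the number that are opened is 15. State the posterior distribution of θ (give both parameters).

Observing 15 successes and 30 failures updates Beta(0.5, 0.5) by adding the success and failure counts to the two shape parameters: α = 0.5+15 = 15.5, β = 0.5+30 = 30.5.

Posterior: Beta(15.5, 30.5)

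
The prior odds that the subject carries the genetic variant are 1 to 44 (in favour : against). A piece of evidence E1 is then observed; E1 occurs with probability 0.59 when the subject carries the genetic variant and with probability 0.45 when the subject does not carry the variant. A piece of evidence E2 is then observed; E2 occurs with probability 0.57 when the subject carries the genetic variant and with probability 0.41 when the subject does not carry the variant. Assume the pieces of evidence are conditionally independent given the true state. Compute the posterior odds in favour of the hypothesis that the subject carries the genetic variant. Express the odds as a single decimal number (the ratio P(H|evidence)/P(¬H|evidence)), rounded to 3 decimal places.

Posterior odds ≈ 0.041

Prior odds = 1/44 = 0.022727. In log-odds, ln(0.022727) = -3.7842.
Add log likelihood ratios: ln(1.3111) + ln(1.3902) = 0.60035.
Posterior log-odds = -3.1838, so posterior odds = exp(-3.1838) = 0.041426.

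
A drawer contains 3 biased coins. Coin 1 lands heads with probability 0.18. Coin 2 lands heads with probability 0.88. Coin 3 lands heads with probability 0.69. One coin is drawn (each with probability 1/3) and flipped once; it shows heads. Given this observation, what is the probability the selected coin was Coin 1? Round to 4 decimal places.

Tabulate prior·likelihood by source: [1] prior 0.333333, lik 0.18, product 0.06000; [2] prior 0.333333, lik 0.88, product 0.2933; [3] prior 0.333333, lik 0.69, product 0.2300.
Normalizing constant = 0.58333; the posterior for Coin 1 is its product over the sum, 0.06000/0.58333 = 0.1029.

Posterior probability ≈ 0.1029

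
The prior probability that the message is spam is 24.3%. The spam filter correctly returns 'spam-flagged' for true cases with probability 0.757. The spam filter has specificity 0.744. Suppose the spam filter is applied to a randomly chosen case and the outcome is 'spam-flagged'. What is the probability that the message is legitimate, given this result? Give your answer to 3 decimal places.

P(¬H | E) ≈ 0.513

Let H be the event that the message is spam. P(H) = 0.243, so P(¬H) = 0.757. With E the 'spam-flagged' result, P(E|H) = 0.757 and P(E|¬H) = 0.256.
P(E) = 0.757·0.243 + 0.256·0.757 = 0.18395 + 0.19379 = 0.37774.
By Bayes' theorem, P(H|E) = 0.18395 / 0.37774 = 0.487. Hence P(¬H|E) = 1 − 0.487 = 0.513.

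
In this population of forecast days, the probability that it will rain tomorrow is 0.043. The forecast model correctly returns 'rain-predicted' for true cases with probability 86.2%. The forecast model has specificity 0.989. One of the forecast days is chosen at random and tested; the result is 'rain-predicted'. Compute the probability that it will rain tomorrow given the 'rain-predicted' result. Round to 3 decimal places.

P(H | E) ≈ 0.779

Let H be the event that it will rain tomorrow. P(H) = 0.043, so P(¬H) = 0.957. With E the 'rain-predicted' result, P(E|H) = 0.862 and P(E|¬H) = 0.011.
P(E) = 0.862·0.043 + 0.011·0.957 = 0.037066 + 0.010527 = 0.047593.
By Bayes' theorem, P(H|E) = 0.037066 / 0.047593 = 0.779.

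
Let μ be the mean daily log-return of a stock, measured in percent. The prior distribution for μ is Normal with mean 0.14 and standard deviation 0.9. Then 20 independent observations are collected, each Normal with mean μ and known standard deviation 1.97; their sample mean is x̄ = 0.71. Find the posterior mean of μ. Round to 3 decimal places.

Posterior mean ≈ 0.600

With known σ, the Normal prior is conjugate. Weight on the data is w = (n/σ²)/(n/σ² + 1/τ₀²) = 5.15344/(5.15344+1.23457) = 0.80674.
Posterior mean = w·x̄ + (1−w)·μ₀ = 0.80674·0.71 + 0.19326·0.14 = 0.600.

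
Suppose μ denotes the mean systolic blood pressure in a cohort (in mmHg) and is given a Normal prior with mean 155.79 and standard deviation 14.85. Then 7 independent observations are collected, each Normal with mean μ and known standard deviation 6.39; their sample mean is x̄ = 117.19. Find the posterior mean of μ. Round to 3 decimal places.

Posterior mean ≈ 118.185

With known σ, the Normal prior is conjugate. Weight on the data is w = (n/σ²)/(n/σ² + 1/τ₀²) = 0.171434/(0.171434+0.00453468) = 0.97423.
Posterior mean = w·x̄ + (1−w)·μ₀ = 0.97423·117.19 + 0.025770·155.79 = 118.185.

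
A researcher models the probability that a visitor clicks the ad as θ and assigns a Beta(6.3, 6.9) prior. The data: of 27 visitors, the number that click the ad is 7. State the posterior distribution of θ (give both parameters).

The binomial likelihood is conjugate to the Beta prior: with 7 successes and 20 failures, the posterior is Beta(6.3+7, 6.9+20) = Beta(13.3, 26.9).

Posterior: Beta(13.3, 26.9)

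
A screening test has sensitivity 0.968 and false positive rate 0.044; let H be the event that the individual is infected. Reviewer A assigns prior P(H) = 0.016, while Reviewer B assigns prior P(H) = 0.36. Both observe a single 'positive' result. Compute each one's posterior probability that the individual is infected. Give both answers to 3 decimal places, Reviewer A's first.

The likelihood ratio for a 'positive' result is 0.968/0.044 = 22.000.
Reviewer A: prior odds 0.016/0.984 = 0.016260; posterior odds 0.35772; posterior probability 0.263.
Reviewer B: prior odds 0.36/0.64 = 0.56250; posterior odds 12.375; posterior probability 0.925.

Reviewer A: 0.263; Reviewer B: 0.925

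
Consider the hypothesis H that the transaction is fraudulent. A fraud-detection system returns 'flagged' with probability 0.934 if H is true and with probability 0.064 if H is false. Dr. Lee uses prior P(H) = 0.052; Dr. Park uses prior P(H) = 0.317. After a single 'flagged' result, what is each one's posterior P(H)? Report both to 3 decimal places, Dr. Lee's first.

Dr. Lee: 0.445; Dr. Park: 0.871

The likelihood ratio for a 'flagged' result is 0.934/0.064 = 14.594.
Dr. Lee: prior odds 0.052/0.948 = 0.054852; posterior odds 0.80050; posterior probability 0.445.
Dr. Park: prior odds 0.317/0.683 = 0.46413; posterior odds 6.7734; posterior probability 0.871.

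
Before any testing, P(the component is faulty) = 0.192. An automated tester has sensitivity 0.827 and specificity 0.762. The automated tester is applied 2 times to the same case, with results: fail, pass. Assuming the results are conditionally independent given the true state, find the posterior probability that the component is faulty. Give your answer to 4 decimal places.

Posterior P(H) ≈ 0.1579

With H the event that the component is faulty, the joint likelihood of the observed sequence is P(data|H) = 0.827·0.173 = 0.14307 and P(data|¬H) = 0.238·0.762 = 0.18136.
Bayes: P(H|data) = 0.192·0.14307 / (0.192·0.14307 + 0.808·0.18136) = 0.027470/0.17401 = 0.1579.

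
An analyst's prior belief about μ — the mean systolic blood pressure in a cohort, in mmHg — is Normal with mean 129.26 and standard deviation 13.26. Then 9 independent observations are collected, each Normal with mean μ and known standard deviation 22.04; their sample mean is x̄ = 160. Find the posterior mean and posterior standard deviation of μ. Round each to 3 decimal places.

Prior precision 1/τ₀² = 1/13.26² = 0.00568739; data precision n/σ² = 9/22.04² = 0.0185276.
Posterior precision = 0.00568739 + 0.0185276 = 0.0242150, giving posterior SD = 1/√0.0242150 = 6.426.
Posterior mean = (0.00568739·129.26 + 0.0185276·160) / 0.0242150 = 152.780.

Posterior mean ≈ 152.780; posterior SD ≈ 6.426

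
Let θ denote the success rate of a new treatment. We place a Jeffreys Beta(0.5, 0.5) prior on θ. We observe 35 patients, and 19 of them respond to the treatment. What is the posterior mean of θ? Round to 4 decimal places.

Observing 19 successes and 16 failures updates Beta(0.5, 0.5) by adding the success and failure counts to the two shape parameters: α = 0.5+19 = 19.5, β = 0.5+16 = 16.5.
Posterior mean = α/(α+β) = 19.5/36 = 0.5417.

Posterior mean ≈ 0.5417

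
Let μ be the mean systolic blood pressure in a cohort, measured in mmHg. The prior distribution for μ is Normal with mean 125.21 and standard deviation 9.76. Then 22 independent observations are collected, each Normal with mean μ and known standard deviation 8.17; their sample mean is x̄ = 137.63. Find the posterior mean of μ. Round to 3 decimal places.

Posterior mean ≈ 137.247

Prior precision 1/τ₀² = 1/9.76² = 0.0104979; data precision n/σ² = 22/8.17² = 0.329593.
Posterior precision = 0.0104979 + 0.329593 = 0.340091.
Posterior mean = (0.0104979·125.21 + 0.329593·137.63) / 0.340091 = 137.247.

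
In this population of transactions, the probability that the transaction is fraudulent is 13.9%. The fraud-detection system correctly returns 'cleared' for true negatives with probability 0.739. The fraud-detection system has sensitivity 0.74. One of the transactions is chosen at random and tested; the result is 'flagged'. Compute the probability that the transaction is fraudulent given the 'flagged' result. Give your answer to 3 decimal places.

P(H | E) ≈ 0.314

Write H for 'the transaction is fraudulent'. Prior odds H:¬H = 0.139/0.861 = 0.16144. For the 'flagged' outcome, the likelihood ratio is 0.74/0.261 = 2.8352.
Posterior odds = 0.16144 × 2.8352 = 0.45772, so P(H|E) = 0.45772/(1+0.45772) = 0.314.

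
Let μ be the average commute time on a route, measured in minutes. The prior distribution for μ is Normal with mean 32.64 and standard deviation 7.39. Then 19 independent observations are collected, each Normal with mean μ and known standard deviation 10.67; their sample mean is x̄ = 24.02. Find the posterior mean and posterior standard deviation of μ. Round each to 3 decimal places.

Posterior mean ≈ 24.872; posterior SD ≈ 2.324

With known σ, the Normal prior is conjugate. Weight on the data is w = (n/σ²)/(n/σ² + 1/τ₀²) = 0.166888/(0.166888+0.0183110) = 0.90113.
Posterior mean = w·x̄ + (1−w)·μ₀ = 0.90113·24.02 + 0.098872·32.64 = 24.872. Posterior variance = 1/(0.166888+0.0183110) = 5.39960, so SD = 2.324.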